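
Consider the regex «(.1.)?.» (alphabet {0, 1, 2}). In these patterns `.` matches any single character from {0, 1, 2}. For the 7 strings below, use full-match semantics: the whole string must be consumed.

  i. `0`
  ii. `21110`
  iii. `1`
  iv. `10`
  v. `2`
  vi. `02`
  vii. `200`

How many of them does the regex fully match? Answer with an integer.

3

i → match
ii → no match
iii → match
iv → no match
v → match
vi → no match
vii → no match
Total matched: 3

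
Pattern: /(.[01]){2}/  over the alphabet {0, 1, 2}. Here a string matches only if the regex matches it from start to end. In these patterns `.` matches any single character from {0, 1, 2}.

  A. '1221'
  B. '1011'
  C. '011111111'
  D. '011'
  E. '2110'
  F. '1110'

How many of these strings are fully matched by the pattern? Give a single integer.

3

A → no match
B → match
C → no match
D → no match
E → match
F → match
Total matched: 3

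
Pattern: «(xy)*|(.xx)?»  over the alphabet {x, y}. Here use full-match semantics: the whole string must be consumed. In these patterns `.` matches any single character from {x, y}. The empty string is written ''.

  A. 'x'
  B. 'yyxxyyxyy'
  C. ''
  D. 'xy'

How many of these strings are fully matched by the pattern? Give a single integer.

A → no match
B → no match
C → match
D → match
Total matched: 2

2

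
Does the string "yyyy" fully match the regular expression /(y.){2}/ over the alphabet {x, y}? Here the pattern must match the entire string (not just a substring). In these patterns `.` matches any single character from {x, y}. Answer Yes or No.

Yes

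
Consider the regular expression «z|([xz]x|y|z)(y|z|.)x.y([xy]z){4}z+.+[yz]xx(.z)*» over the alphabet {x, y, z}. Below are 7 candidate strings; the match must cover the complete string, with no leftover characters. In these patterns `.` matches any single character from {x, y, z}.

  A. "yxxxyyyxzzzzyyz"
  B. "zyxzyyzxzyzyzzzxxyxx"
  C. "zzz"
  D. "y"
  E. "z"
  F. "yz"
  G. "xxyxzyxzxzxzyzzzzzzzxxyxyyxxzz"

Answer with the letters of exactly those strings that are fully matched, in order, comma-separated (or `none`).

A → no match
B → match
C. "zzz" → no match
D. "y" → no match
E. "z" → match
F. "yz" → no match
G → match

B, E, G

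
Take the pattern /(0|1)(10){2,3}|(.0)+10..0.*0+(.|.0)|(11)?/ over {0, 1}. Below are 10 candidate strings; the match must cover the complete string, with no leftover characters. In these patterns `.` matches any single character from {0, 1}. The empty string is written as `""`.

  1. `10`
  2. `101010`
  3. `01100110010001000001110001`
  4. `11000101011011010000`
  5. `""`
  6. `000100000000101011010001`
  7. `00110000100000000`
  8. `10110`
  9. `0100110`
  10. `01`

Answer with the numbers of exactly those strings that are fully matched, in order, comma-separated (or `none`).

5

1. `10` → no match
2. `101010` → no match
3 → no match
4 → no match
5. `""` → match
6 → no match
7 → no match
8. `10110` → no match
9. `0100110` → no match
10. `01` → no match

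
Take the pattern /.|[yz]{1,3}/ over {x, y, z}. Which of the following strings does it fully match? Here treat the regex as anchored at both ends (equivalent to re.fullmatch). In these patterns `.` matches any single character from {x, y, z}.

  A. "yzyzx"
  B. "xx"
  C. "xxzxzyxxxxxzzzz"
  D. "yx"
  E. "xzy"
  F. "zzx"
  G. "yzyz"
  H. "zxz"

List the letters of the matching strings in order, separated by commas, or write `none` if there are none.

A. "yzyzx" → no match
B. "xx" → no match
C → no match
D. "yx" → no match
E. "xzy" → no match
F. "zzx" → no match
G. "yzyz" → no match
H. "zxz" → no match

none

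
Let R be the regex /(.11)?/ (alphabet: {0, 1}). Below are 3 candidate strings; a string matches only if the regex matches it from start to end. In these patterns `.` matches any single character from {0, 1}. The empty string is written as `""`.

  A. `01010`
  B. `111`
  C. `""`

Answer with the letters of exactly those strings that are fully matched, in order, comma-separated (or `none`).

B, C

A. `01010` → no match
B. `111` → match
C. `""` → match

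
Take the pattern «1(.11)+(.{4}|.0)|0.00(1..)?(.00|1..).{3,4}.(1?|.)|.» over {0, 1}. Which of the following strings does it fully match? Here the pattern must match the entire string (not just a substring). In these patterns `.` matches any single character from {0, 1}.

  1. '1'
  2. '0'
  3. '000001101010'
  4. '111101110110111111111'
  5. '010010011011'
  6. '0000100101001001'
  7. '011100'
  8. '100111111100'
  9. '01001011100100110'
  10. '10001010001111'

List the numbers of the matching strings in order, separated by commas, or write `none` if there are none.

1, 2, 5, 6

1 → match
2 → match
3 → no match
4 → no match
5 → match
6 → match
7 → no match
8 → no match
9 → no match
10 → no match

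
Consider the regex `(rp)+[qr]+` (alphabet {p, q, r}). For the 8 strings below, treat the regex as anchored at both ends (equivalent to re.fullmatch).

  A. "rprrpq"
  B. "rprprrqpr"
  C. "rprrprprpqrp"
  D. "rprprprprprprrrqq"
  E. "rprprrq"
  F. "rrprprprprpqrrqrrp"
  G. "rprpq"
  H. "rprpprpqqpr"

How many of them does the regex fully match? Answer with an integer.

A → no match
B → no match
C → no match
D → match
E → match
F → no match — must start with "rp"
G → match
H → no match
Total matched: 3

3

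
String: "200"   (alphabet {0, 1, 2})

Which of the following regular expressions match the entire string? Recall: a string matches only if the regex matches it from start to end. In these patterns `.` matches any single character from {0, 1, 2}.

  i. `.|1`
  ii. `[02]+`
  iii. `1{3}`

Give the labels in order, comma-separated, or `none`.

ii

i → no match
ii → match
iii → no match — must start with "1"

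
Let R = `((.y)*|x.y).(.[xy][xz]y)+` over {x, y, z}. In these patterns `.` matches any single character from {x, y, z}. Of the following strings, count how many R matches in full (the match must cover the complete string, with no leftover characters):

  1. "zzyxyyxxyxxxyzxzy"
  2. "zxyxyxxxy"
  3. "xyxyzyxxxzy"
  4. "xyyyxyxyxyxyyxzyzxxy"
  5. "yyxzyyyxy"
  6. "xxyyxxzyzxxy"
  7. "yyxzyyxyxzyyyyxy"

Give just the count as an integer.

6

1 → match
2 → match
3 → match
4 → match
5 → match
6 → match
7 → no match
Total matched: 6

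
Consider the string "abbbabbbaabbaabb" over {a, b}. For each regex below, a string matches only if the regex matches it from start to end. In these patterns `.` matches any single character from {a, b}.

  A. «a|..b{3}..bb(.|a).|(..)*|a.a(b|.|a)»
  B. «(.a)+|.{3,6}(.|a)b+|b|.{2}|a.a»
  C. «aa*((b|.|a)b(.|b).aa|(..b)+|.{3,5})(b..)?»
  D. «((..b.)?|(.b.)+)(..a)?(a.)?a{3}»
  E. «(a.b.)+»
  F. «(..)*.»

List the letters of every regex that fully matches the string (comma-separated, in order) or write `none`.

A, E

A → match
B → no match
C → no match
D → no match — must end with "a"
E → match
F → no match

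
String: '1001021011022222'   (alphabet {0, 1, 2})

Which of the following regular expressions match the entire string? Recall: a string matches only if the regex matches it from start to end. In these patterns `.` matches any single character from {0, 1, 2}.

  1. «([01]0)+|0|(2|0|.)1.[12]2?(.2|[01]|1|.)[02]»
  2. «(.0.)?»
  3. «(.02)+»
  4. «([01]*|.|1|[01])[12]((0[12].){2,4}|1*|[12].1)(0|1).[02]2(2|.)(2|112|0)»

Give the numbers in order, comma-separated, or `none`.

4

1 → no match
2 → no match
3 → no match — must end with '02'
4 → match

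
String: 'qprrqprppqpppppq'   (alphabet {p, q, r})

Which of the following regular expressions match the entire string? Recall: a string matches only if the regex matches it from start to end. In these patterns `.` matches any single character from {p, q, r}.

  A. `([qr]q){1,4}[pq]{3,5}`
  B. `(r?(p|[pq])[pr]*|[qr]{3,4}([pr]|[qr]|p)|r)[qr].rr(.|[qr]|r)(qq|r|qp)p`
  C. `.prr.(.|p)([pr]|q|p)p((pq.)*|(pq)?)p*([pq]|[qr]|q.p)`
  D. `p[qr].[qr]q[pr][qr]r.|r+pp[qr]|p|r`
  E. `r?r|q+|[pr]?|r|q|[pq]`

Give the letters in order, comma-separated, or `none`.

A → no match
B → no match — must end with 'p'
C → match
D → no match
E → no match

C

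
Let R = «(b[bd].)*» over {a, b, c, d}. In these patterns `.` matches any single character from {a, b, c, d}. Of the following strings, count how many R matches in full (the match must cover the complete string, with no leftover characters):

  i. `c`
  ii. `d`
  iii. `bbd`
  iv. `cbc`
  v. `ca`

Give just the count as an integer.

i → no match
ii → no match
iii → match
iv → no match
v → no match
Total matched: 1

1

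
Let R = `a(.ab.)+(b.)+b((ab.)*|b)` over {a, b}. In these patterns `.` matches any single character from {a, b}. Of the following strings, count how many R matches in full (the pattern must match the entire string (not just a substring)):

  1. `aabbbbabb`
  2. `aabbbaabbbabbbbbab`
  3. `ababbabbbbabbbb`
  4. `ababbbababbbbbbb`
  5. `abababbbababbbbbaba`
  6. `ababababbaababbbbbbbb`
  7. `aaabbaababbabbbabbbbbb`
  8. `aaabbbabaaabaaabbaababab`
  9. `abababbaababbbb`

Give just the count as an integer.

1 → no match
2 → no match
3 → no match
4 → match
5 → match
6 → match
7 → no match
8 → match
9 → no match
Total matched: 4

4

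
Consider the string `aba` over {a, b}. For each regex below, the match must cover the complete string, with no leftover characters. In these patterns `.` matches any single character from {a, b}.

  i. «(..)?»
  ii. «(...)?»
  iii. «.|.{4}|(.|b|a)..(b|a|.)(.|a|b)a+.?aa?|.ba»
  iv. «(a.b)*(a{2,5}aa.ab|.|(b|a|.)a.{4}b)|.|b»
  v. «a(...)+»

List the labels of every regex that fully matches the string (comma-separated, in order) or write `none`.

i → no match
ii → match
iii → match
iv → no match
v → no match

ii, iii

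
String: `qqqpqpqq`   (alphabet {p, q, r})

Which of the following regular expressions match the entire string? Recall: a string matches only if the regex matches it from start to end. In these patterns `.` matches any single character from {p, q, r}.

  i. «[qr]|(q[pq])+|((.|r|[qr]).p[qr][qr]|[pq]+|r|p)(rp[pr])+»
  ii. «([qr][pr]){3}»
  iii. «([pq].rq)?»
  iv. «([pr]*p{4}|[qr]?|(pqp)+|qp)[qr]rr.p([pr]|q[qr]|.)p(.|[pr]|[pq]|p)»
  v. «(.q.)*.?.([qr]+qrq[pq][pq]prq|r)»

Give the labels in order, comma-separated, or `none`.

i

i → match
ii → no match
iii → no match
iv → no match
v → no match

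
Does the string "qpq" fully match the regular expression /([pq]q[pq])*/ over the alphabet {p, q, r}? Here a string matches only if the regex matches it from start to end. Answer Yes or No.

No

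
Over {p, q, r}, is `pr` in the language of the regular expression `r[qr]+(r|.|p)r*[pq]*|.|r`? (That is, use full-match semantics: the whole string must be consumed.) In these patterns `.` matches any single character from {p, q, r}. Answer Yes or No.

No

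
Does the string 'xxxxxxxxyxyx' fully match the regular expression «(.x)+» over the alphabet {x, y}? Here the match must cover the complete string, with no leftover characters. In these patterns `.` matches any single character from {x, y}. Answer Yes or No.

Yes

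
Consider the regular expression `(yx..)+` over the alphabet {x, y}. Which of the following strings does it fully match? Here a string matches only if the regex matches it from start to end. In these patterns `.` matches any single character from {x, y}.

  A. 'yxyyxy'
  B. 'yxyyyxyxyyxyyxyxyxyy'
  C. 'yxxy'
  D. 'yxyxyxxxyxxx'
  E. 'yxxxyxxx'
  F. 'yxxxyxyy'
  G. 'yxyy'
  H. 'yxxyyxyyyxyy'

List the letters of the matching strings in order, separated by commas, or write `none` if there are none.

C, D, E, F, G, H

A → no match
B → no match
C → match
D → match
E → match
F → match
G → match
H → match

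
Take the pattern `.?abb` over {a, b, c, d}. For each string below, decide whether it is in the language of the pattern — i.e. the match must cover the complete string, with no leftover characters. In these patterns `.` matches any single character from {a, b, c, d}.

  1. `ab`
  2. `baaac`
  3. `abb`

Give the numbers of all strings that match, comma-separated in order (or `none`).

3

1 → no match — must end with `abb`
2 → no match — must end with `abb`
3 → match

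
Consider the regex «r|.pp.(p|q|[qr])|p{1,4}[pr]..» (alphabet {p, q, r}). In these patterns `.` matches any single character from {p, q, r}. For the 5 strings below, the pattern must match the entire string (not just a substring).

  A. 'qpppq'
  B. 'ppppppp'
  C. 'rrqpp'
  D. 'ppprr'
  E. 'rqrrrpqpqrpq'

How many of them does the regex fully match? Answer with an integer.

A → match
B → match
C → no match
D → match
E → no match
Total matched: 3

3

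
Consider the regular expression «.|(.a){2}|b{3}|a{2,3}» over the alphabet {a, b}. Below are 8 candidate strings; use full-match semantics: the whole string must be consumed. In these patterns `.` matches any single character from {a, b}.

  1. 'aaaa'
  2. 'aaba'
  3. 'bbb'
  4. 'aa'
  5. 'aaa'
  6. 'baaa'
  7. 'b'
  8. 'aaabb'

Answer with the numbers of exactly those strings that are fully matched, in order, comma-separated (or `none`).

1, 2, 3, 4, 5, 6, 7

1 → match
2 → match
3 → match
4 → match
5 → match
6 → match
7 → match
8 → no match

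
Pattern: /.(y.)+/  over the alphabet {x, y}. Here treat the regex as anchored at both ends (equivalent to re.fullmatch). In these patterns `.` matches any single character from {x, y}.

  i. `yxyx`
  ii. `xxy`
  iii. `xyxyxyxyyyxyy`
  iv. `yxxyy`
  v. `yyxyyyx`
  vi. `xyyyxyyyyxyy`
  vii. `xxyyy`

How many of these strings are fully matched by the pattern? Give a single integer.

i. `yxyx` → no match
ii. `xxy` → no match
iii → match
iv. `yxxyy` → no match
v. `yyxyyyx` → match
vi. `xyyyxyyyyxyy` → no match
vii. `xxyyy` → no match
Total matched: 2

2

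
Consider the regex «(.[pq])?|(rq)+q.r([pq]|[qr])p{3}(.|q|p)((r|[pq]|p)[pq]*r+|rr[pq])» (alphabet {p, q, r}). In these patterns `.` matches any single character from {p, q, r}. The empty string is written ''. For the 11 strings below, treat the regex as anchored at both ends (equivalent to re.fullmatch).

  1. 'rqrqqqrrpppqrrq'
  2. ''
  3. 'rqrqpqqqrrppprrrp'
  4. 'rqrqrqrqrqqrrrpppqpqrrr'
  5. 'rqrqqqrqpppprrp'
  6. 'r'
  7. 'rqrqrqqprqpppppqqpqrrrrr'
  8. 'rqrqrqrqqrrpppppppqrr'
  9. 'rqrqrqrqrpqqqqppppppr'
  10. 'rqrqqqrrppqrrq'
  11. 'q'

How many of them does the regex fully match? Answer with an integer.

6

1 → match
2 → match
3 → no match
4 → match
5 → match
6 → no match
7 → match
8 → match
9 → no match
10 → no match
11 → no match
Total matched: 6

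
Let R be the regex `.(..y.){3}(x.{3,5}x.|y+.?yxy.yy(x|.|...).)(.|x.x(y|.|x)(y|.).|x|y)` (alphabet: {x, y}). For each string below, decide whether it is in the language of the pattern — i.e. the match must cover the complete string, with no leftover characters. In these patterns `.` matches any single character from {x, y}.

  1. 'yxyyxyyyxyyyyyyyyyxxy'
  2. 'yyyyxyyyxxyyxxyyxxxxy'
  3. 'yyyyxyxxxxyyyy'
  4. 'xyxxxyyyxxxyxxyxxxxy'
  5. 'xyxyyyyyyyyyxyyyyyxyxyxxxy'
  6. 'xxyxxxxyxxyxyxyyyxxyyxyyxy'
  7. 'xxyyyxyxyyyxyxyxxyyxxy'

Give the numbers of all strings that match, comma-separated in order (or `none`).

1 → no match
2 → match
3 → no match
4 → no match
5 → no match
6 → no match
7 → no match

2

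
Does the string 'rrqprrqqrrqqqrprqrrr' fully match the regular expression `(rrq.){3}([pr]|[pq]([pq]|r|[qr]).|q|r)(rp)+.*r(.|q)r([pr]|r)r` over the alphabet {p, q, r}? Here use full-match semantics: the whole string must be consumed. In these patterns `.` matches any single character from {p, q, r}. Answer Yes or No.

Yes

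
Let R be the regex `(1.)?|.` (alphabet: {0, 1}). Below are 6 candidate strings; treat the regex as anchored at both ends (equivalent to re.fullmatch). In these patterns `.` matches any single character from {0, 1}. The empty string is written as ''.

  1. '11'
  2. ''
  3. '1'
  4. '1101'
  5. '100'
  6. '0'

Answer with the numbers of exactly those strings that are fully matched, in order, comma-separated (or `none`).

1, 2, 3, 6

1 → match
2 → match
3 → match
4 → no match
5 → no match
6 → match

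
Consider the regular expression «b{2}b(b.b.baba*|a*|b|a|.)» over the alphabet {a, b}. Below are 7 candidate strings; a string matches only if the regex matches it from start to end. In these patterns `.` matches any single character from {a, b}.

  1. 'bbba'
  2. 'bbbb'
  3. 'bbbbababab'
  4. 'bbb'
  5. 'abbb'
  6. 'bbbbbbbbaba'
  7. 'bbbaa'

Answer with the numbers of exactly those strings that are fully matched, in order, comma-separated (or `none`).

1 → match
2 → match
3 → match
4 → match
5 → no match — must start with 'b'
6 → match
7 → match

1, 2, 3, 4, 6, 7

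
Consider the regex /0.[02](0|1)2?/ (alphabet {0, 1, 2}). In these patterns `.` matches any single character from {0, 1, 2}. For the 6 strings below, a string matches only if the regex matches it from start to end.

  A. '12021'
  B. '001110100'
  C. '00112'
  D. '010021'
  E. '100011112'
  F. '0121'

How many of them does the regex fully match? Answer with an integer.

A. '12021' → no match — must start with '0'
B. '001110100' → no match
C. '00112' → no match
D. '010021' → no match
E. '100011112' → no match — must start with '0'
F. '0121' → match
Total matched: 1

1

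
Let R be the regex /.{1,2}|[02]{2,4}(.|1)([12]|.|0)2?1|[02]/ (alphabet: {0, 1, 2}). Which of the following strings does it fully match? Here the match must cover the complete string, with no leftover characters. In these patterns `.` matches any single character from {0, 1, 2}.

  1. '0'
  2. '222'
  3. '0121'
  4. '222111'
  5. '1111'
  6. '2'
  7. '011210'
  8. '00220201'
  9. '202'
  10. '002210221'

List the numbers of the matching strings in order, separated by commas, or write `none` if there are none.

1 → match
2 → no match
3 → no match
4 → match
5 → no match
6 → match
7 → no match
8 → no match
9 → no match
10 → no match

1, 4, 6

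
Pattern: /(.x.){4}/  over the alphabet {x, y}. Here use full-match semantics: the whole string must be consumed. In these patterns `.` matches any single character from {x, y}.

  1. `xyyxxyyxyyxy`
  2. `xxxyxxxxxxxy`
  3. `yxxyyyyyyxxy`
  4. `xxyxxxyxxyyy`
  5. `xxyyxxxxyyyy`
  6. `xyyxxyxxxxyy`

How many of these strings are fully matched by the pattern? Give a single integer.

1

1 → no match
2 → match
3 → no match
4 → no match
5 → no match
6 → no match
Total matched: 1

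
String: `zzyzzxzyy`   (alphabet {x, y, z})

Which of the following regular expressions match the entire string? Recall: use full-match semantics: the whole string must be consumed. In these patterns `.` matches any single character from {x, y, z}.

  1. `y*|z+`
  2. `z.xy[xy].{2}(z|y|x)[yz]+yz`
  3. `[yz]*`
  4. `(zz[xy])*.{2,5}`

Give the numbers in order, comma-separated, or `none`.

4

1 → no match
2 → no match — must end with `yz`
3 → no match
4 → match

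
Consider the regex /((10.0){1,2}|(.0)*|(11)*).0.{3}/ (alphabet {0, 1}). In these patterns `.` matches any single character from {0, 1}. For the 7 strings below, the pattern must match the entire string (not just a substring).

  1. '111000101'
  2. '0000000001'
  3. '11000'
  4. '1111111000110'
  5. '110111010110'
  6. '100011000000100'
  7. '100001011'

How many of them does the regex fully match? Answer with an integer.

0

1 → no match
2 → no match
3 → no match
4 → no match
5 → no match
6 → no match
7 → no match
Total matched: 0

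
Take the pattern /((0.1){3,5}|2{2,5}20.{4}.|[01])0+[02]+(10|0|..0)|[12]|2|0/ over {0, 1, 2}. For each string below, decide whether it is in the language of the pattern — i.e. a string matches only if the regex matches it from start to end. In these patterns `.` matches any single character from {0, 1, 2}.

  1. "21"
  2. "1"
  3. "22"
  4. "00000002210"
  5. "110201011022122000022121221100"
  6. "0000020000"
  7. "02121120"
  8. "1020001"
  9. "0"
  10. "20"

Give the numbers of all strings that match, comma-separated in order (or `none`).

1. "21" → no match
2. "1" → match
3. "22" → no match
4. "00000002210" → match
5 → no match
6. "0000020000" → match
7. "02121120" → no match
8. "1020001" → no match
9. "0" → match
10. "20" → no match

2, 4, 6, 9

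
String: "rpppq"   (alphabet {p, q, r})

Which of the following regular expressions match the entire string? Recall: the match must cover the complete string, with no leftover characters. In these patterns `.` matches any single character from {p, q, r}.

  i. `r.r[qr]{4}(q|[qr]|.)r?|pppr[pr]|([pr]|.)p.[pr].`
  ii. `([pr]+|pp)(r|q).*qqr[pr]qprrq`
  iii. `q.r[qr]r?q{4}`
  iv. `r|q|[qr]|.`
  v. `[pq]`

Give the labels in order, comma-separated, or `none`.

i → match
ii → no match — must end with "qprrq"
iii → no match — must start with "q"
iv → no match
v → no match

i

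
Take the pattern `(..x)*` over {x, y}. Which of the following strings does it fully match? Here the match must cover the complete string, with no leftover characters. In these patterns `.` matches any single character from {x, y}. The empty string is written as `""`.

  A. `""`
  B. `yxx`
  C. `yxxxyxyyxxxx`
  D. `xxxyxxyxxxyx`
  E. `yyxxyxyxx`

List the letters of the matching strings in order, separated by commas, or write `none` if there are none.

A, B, C, D, E

A → match
B → match
C → match
D → match
E → match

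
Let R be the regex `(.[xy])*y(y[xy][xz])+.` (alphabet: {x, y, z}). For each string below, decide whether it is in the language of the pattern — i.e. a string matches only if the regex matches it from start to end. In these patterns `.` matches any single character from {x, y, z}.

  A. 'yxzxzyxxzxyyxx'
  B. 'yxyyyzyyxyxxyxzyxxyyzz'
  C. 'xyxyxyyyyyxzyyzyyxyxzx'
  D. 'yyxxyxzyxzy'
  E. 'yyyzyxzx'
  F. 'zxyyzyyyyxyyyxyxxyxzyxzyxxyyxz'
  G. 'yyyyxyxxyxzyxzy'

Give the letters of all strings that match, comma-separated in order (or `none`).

A → no match
B → match
C → match
D. 'yyxxyxzyxzy' → match
E. 'yyyzyxzx' → match
F → match
G → no match

B, C, D, E, F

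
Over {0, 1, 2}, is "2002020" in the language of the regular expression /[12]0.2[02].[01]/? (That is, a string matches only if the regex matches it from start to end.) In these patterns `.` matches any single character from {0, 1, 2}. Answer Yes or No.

Yes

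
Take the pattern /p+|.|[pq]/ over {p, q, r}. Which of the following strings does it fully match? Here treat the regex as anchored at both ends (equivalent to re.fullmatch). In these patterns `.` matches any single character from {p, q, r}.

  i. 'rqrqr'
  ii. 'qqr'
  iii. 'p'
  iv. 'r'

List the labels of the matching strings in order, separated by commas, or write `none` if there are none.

iii, iv

i → no match
ii → no match
iii → match
iv → match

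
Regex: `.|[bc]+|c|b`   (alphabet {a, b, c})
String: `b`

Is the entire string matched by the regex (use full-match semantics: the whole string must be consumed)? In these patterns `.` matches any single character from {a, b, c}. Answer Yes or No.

Yes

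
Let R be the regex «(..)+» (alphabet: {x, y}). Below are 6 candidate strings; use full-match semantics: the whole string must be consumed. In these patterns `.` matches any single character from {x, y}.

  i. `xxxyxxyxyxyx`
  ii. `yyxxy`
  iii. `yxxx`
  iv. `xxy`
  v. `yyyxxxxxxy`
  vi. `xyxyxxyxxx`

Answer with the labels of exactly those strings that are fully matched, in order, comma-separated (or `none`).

i → match
ii → no match
iii → match
iv → no match
v → match
vi → match

i, iii, v, vi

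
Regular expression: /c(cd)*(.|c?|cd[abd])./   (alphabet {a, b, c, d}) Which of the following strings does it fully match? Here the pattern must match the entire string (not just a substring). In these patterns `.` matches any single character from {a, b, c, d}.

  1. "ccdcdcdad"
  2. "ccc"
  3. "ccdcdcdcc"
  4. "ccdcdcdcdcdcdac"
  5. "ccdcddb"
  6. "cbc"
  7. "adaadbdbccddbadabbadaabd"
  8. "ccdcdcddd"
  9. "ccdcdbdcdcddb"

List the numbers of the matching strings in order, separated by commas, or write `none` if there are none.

1, 2, 3, 4, 5, 6, 8

1 → match
2 → match
3 → match
4 → match
5 → match
6 → match
7 → no match — must start with "c"
8 → match
9 → no match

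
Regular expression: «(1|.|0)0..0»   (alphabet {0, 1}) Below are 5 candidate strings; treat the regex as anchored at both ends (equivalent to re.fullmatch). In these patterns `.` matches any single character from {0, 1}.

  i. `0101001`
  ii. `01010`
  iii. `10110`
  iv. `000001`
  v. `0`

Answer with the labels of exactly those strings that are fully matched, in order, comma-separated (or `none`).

i → no match — must end with `0`
ii → no match
iii → match
iv → no match — must end with `0`
v → no match

iii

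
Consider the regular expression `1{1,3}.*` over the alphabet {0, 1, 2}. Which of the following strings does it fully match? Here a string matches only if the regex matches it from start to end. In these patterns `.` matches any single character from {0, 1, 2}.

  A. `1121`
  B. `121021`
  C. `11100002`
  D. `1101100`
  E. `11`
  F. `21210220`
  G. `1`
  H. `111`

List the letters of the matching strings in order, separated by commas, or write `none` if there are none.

A → match
B → match
C → match
D → match
E → match
F → no match — must start with `1`
G → match
H → match

A, B, C, D, E, G, H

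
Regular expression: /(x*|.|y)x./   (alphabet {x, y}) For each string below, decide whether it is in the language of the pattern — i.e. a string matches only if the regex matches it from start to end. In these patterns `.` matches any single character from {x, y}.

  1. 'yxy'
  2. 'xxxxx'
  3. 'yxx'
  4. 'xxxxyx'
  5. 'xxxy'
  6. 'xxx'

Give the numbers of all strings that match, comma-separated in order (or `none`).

1, 2, 3, 5, 6

1. 'yxy' → match
2. 'xxxxx' → match
3. 'yxx' → match
4. 'xxxxyx' → no match
5. 'xxxy' → match
6. 'xxx' → match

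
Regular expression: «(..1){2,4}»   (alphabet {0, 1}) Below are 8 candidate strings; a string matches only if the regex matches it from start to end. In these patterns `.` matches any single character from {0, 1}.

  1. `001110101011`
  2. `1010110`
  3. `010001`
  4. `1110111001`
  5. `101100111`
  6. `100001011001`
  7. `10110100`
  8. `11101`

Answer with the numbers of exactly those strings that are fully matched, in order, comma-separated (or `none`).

none

1 → no match
2 → no match — must end with `1`
3 → no match
4 → no match
5 → no match
6 → no match
7 → no match — must end with `1`
8 → no match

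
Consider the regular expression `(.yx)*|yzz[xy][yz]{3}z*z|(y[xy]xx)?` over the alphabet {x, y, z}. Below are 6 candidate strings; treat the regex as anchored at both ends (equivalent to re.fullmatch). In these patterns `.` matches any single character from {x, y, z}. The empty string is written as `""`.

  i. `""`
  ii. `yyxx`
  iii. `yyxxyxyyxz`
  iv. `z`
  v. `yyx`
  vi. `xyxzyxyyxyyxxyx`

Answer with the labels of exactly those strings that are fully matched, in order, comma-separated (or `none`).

i → match
ii → match
iii → no match
iv → no match
v → match
vi → match

i, ii, v, vi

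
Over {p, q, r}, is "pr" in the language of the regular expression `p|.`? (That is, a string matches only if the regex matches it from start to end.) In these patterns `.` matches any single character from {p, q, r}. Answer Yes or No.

No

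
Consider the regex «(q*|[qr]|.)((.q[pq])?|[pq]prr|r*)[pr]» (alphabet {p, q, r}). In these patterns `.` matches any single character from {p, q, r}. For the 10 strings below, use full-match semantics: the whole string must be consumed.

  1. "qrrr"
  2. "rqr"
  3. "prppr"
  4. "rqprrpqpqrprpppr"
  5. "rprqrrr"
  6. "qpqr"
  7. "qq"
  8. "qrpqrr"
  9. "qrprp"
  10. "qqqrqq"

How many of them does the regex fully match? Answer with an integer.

1

1 → match
2 → no match
3 → no match
4 → no match
5 → no match
6 → no match
7 → no match
8 → no match
9 → no match
10 → no match
Total matched: 1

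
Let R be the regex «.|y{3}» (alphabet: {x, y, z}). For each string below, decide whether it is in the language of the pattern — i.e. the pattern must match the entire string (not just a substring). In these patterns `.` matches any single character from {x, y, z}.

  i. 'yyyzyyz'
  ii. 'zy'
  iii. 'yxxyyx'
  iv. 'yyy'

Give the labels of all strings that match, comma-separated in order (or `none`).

iv

i → no match
ii → no match
iii → no match
iv → match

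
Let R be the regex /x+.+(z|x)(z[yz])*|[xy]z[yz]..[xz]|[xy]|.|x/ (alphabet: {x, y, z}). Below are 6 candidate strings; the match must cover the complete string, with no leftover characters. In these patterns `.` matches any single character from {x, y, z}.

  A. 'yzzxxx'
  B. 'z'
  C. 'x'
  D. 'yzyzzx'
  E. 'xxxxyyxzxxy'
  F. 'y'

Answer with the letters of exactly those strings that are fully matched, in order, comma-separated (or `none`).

A → match
B → match
C → match
D → match
E → no match
F → match

A, B, C, D, F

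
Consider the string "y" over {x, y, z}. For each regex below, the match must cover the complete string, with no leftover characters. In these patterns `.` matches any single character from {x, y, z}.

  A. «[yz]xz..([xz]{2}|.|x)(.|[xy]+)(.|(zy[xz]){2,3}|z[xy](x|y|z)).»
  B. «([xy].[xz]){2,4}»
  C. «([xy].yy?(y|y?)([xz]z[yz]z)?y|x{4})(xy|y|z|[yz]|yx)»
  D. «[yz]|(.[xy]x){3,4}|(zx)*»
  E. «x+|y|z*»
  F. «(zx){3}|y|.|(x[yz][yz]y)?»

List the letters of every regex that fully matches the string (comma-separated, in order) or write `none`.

D, E, F

A → no match
B → no match
C → no match
D → match
E → match
F → match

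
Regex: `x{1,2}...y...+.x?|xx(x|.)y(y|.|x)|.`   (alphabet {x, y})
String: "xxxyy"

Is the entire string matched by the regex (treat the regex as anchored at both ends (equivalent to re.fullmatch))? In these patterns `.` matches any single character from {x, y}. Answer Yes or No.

Yes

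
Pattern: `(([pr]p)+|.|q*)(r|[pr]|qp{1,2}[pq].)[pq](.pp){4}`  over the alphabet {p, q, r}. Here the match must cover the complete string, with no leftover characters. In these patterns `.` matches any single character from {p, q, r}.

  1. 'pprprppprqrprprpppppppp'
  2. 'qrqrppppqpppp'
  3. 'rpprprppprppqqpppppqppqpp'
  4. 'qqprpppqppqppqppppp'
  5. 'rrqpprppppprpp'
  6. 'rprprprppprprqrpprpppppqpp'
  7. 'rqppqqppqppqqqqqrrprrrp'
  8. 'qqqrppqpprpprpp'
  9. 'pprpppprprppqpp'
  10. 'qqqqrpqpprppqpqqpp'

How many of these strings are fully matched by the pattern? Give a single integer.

1 → no match
2 → no match
3 → no match
4 → no match
5 → no match
6 → match
7 → no match — must end with 'pp'
8 → no match
9 → no match
10 → no match
Total matched: 1

1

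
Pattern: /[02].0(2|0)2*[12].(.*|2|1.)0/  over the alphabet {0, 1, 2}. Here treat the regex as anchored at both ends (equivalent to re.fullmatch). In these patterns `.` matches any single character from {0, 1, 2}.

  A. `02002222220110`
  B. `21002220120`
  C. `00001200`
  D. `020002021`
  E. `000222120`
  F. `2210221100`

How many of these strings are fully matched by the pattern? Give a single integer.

A → match
B → match
C → match
D → no match — must end with `0`
E → match
F → no match
Total matched: 4

4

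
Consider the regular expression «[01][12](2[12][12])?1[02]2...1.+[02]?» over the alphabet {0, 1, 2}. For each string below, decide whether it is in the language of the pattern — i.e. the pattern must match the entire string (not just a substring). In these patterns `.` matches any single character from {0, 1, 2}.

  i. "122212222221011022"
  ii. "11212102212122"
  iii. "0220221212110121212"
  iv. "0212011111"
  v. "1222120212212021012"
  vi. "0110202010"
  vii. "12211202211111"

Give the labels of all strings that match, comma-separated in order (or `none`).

ii, vi

i → no match
ii → match
iii → no match
iv → no match
v → no match
vi → match
vii → no match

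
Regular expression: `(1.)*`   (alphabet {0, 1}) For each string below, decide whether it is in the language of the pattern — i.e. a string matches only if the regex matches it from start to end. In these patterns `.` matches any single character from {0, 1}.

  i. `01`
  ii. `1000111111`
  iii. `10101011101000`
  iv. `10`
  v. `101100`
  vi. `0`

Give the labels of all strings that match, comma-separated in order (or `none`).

i → no match
ii → no match
iii → no match
iv → match
v → no match
vi → no match

iv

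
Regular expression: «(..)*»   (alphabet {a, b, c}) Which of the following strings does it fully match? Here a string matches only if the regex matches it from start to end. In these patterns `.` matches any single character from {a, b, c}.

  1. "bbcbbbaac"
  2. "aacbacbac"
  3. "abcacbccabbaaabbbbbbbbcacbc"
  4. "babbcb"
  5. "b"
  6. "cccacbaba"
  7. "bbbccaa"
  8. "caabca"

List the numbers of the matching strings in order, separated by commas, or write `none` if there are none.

4, 8

1 → no match
2 → no match
3 → no match
4 → match
5 → no match
6 → no match
7 → no match
8 → match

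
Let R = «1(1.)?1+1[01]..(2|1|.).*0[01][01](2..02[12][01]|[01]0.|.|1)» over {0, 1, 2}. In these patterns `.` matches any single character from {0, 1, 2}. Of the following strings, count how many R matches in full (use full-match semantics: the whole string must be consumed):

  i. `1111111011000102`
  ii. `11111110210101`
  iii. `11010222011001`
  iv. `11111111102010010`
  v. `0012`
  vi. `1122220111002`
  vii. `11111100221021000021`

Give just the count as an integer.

3

i → match
ii → match
iii → no match
iv → match
v → no match — must start with `1`
vi → no match
vii → no match
Total matched: 3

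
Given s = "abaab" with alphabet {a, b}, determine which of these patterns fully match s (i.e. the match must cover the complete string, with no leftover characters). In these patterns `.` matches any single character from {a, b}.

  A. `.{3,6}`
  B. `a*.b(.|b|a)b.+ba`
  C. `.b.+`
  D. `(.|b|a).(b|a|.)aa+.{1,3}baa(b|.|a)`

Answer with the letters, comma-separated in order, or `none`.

A → match
B → no match — must end with "ba"
C → match
D → no match

A, C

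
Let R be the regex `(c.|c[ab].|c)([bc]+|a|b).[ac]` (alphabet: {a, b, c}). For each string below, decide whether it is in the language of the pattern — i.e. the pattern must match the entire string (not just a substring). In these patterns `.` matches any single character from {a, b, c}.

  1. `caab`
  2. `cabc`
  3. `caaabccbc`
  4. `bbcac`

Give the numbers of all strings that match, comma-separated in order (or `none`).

2

1 → no match
2 → match
3 → no match
4 → no match — must start with `c`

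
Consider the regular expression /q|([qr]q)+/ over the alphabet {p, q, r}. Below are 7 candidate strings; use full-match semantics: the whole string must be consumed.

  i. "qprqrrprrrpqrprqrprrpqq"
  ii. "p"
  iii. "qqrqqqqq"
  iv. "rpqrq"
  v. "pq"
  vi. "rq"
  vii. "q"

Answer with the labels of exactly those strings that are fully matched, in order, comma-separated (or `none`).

iii, vi, vii

i → no match
ii → no match — must end with "q"
iii → match
iv → no match
v → no match
vi → match
vii → match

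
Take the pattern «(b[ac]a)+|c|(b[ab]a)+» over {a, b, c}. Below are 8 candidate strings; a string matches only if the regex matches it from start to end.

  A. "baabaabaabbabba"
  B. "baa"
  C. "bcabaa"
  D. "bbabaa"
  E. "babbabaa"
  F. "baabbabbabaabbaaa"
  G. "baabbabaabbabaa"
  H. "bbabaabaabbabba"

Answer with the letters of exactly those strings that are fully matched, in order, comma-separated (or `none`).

A → match
B. "baa" → match
C. "bcabaa" → match
D. "bbabaa" → match
E. "babbabaa" → no match
F → no match
G → match
H → match

A, B, C, D, G, H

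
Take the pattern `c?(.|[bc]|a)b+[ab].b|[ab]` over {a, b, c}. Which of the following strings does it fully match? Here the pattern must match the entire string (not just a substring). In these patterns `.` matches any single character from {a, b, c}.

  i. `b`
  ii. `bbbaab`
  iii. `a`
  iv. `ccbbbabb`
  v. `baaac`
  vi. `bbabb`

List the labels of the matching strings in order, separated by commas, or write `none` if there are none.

i, ii, iii, iv, vi

i. `b` → match
ii. `bbbaab` → match
iii. `a` → match
iv. `ccbbbabb` → match
v. `baaac` → no match
vi. `bbabb` → match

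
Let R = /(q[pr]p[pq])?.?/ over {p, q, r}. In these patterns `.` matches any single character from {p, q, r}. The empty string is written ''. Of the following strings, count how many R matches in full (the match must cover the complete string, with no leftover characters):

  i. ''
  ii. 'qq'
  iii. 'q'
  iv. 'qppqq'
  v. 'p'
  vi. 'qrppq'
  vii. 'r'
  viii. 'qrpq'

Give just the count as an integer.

7

i → match
ii → no match
iii → match
iv → match
v → match
vi → match
vii → match
viii → match
Total matched: 7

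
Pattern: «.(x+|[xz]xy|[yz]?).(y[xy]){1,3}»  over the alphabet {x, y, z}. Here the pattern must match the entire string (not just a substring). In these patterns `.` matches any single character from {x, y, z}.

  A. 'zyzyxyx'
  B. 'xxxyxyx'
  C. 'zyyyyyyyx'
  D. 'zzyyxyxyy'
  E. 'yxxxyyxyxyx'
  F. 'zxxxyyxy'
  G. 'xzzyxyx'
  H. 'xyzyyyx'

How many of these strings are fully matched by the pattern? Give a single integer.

7

A → match
B → match
C → match
D → match
E → match
F → no match
G → match
H → match
Total matched: 7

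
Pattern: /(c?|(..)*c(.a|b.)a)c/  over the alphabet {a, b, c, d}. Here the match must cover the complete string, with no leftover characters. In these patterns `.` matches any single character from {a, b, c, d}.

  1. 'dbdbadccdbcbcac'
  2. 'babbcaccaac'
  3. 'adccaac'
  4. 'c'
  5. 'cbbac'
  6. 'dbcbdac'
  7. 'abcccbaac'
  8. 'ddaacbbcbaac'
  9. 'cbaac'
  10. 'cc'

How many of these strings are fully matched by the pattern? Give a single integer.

1 → match
2 → match
3 → match
4 → match
5 → match
6 → match
7 → match
8 → no match
9 → match
10 → match
Total matched: 9

9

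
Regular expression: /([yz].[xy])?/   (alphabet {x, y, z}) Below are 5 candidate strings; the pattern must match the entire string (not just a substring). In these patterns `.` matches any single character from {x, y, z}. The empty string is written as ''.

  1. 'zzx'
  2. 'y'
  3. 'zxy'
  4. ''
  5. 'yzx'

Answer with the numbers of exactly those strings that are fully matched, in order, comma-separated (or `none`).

1, 3, 4, 5

1 → match
2 → no match
3 → match
4 → match
5 → match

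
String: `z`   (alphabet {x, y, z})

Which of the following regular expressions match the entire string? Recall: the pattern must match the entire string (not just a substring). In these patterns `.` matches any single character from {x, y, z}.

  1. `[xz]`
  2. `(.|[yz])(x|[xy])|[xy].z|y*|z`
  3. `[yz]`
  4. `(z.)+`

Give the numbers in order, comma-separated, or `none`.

1 → match
2 → match
3 → match
4 → no match

1, 2, 3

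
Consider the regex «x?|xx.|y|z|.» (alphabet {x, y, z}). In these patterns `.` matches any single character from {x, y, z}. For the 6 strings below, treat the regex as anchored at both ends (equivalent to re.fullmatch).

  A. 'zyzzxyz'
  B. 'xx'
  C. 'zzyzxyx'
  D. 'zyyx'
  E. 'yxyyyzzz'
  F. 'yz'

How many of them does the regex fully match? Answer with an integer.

0

A. 'zyzzxyz' → no match
B. 'xx' → no match
C. 'zzyzxyx' → no match
D. 'zyyx' → no match
E. 'yxyyyzzz' → no match
F. 'yz' → no match
Total matched: 0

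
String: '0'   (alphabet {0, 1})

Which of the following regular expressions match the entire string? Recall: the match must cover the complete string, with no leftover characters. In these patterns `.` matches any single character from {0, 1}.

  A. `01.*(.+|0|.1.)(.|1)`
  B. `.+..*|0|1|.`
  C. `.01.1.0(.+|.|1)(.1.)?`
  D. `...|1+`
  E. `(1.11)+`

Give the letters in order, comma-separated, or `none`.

A → no match — must start with '01'
B → match
C → no match
D → no match
E → no match — must start with '1'

B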